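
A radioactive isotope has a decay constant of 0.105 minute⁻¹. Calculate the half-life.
t½ = ln(2)/λ = 6.601 minutes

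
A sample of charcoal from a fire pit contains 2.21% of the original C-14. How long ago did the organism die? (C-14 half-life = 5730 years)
Age = t½ × log₂(1/ratio) = 31510 years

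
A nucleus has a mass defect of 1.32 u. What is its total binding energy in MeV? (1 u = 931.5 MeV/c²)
B.E. = Δm × 931.5 = 1230 MeV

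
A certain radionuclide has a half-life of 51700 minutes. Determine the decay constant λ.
λ = ln(2)/t½ = 1.341e-5 minute⁻¹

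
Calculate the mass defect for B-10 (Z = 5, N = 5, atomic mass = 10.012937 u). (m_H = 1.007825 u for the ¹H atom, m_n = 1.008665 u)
Δm = Z·m_H + N·m_n − M = 0.06951 u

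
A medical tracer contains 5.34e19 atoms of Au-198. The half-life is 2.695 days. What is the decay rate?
A = λN = 1.373e19 decays/day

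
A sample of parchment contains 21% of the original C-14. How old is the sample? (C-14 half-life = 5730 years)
Age = t½ × log₂(1/ratio) = 12900 years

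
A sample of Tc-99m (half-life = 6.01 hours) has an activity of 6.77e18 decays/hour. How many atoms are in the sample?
N = A/λ = 5.87e19 atoms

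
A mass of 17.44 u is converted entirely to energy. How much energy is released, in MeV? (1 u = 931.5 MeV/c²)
E = mc² = 16250 MeV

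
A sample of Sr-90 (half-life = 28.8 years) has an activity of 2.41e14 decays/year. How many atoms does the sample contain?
N = A/λ = 1.001e16 atoms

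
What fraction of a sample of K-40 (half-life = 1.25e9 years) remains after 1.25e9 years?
N/N₀ = (1/2)^(t/t½) = 0.5 = 50%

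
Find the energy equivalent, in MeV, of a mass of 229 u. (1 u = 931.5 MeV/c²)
E = mc² = 2.133e5 MeV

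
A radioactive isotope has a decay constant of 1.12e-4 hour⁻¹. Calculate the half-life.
t½ = ln(2)/λ = 6189 hours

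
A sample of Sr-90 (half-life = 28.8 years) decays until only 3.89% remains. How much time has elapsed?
t = t½ × log₂(N₀/N) = 134.9 years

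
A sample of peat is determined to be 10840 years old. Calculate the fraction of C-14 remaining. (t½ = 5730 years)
N/N₀ = (1/2)^(t/t½) = 0.2695 = 26.9%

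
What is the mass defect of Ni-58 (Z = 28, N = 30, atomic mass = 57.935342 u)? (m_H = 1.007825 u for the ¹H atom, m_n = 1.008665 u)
Δm = Z·m_H + N·m_n − M = 0.5437 u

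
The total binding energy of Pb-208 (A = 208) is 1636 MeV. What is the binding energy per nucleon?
B.E./A = 1636/208 = 7.865 MeV/nucleon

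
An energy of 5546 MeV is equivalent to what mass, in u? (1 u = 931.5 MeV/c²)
m = E/c² = 5.954 u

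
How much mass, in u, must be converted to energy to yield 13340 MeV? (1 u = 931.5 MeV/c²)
m = E/c² = 14.32 u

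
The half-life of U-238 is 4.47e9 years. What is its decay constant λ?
λ = ln(2)/t½ = 1.551e-10 year⁻¹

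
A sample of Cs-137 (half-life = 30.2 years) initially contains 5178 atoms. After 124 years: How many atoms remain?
N = N₀(1/2)^(t/t½) = 300.7 atoms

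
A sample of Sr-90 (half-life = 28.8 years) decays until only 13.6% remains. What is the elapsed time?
t = t½ × log₂(N₀/N) = 82.9 years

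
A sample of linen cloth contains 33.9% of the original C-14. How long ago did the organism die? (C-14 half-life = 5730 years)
Age = t½ × log₂(1/ratio) = 8942 years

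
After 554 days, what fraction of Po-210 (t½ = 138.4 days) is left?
N/N₀ = (1/2)^(t/t½) = 0.06237 = 6.24%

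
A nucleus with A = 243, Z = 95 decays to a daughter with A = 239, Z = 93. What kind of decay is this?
ΔA = -4, ΔZ = -2 ⇒ alpha decay (α)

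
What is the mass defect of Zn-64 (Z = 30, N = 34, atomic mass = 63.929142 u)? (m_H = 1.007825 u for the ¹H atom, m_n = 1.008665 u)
Δm = Z·m_H + N·m_n − M = 0.6002 u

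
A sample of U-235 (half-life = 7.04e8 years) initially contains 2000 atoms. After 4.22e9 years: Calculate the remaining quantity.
N = N₀(1/2)^(t/t½) = 31.37 atoms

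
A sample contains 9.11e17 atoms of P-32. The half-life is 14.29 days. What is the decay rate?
A = λN = 4.419e16 decays/day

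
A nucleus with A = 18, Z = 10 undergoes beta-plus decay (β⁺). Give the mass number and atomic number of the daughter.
Daughter: A = 18, Z = 9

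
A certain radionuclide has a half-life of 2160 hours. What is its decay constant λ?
λ = ln(2)/t½ = 3.209e-4 hour⁻¹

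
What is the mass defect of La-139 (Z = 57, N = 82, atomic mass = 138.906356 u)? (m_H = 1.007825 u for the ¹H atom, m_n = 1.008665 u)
Δm = Z·m_H + N·m_n − M = 1.25 u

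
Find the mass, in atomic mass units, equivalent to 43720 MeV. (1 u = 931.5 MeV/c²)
m = E/c² = 46.94 u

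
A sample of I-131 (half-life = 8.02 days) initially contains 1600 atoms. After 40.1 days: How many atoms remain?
N = N₀(1/2)^(t/t½) = 50 atoms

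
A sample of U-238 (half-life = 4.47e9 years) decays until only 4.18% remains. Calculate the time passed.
t = t½ × log₂(N₀/N) = 2.047e10 years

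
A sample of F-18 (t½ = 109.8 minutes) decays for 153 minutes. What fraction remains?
N/N₀ = (1/2)^(t/t½) = 0.3807 = 38.1%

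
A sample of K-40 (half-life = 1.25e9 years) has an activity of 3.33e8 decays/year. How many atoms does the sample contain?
N = A/λ = 6.005e17 atoms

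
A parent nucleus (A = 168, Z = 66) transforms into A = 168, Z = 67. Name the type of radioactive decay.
ΔA = 0, ΔZ = +1 ⇒ beta-minus decay (β⁻)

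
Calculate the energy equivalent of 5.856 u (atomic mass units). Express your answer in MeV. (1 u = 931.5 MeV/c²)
E = mc² = 5455 MeV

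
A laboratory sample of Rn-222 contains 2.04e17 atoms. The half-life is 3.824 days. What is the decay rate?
A = λN = 3.698e16 decays/day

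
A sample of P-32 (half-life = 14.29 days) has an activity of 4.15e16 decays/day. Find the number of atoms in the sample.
N = A/λ = 8.556e17 atoms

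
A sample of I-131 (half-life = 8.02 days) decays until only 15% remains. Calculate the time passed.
t = t½ × log₂(N₀/N) = 21.95 days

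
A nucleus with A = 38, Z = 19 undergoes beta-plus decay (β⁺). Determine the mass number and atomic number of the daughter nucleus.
Daughter: A = 38, Z = 18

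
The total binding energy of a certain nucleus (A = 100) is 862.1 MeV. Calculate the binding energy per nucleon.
B.E./A = 862.1/100 = 8.621 MeV/nucleon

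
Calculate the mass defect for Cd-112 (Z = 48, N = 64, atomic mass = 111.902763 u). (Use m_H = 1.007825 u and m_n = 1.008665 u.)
Δm = Z·m_H + N·m_n − M = 1.027 u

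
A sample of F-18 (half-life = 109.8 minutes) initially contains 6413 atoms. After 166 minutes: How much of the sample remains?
N = N₀(1/2)^(t/t½) = 2249 atoms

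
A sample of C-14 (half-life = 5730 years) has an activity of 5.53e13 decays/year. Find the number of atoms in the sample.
N = A/λ = 4.571e17 atoms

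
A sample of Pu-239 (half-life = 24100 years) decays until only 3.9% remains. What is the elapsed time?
t = t½ × log₂(N₀/N) = 1.128e5 years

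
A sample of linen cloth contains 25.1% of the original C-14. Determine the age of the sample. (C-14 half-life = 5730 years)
Age = t½ × log₂(1/ratio) = 11430 years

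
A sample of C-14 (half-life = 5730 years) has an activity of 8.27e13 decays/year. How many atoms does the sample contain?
N = A/λ = 6.837e17 atoms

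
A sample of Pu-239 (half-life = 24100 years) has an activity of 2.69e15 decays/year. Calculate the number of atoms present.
N = A/λ = 9.353e19 atoms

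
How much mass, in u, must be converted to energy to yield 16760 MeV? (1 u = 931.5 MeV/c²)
m = E/c² = 17.99 u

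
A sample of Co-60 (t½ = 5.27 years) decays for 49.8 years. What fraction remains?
N/N₀ = (1/2)^(t/t½) = 0.00143 = 0.143%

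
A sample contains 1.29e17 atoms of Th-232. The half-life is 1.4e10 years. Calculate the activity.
A = λN = 6.387e6 decays/year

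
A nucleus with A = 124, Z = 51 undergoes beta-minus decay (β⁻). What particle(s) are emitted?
β⁻: electron (e⁻) + antineutrino (ν̄ₑ)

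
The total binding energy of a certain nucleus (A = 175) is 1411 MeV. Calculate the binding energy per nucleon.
B.E./A = 1411/175 = 8.063 MeV/nucleon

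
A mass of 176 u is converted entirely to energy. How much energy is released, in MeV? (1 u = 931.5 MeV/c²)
E = mc² = 1.639e5 MeV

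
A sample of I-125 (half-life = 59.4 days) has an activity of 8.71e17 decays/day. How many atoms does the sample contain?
N = A/λ = 7.464e19 atoms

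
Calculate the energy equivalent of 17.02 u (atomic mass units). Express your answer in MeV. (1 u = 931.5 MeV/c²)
E = mc² = 15850 MeV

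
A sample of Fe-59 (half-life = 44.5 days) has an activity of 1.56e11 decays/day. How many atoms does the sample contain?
N = A/λ = 1.002e13 atoms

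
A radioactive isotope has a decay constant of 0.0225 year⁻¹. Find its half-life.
t½ = ln(2)/λ = 30.81 years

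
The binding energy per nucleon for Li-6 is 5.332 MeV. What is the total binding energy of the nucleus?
B.E. = 5.332 × 6 = 31.99 MeV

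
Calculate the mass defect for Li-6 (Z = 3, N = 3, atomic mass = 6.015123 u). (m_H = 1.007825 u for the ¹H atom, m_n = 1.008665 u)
Δm = Z·m_H + N·m_n − M = 0.03435 u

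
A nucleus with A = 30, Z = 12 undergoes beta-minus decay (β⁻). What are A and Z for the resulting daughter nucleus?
Daughter: A = 30, Z = 13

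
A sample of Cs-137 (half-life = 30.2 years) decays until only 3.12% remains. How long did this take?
t = t½ × log₂(N₀/N) = 151.1 years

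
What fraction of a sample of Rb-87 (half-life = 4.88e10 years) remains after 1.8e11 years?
N/N₀ = (1/2)^(t/t½) = 0.07756 = 7.76%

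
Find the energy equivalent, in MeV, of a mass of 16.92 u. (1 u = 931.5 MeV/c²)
E = mc² = 15760 MeV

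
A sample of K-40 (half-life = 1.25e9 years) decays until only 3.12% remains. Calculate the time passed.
t = t½ × log₂(N₀/N) = 6.253e9 years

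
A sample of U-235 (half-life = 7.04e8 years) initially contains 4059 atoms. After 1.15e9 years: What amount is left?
N = N₀(1/2)^(t/t½) = 1308 atoms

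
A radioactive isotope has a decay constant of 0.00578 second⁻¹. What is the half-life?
t½ = ln(2)/λ = 119.9 seconds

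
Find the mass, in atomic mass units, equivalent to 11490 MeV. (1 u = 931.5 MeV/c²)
m = E/c² = 12.33 u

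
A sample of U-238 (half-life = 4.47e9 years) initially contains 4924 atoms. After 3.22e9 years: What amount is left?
N = N₀(1/2)^(t/t½) = 2989 atoms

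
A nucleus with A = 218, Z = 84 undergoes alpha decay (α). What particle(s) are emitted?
α particle = ⁴₂He (2 protons + 2 neutrons)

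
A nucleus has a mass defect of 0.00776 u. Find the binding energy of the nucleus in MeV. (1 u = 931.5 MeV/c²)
B.E. = Δm × 931.5 = 7.228 MeV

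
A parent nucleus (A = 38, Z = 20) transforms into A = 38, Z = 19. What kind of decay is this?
ΔA = 0, ΔZ = -1 ⇒ beta-plus decay (β⁺) or electron capture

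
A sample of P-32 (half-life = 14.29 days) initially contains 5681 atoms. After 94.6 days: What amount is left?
N = N₀(1/2)^(t/t½) = 57.76 atoms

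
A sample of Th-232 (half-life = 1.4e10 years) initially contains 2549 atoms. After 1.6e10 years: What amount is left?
N = N₀(1/2)^(t/t½) = 1154 atoms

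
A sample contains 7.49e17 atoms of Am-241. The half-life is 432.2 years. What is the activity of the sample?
A = λN = 1.201e15 decays/year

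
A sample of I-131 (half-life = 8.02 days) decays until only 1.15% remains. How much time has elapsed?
t = t½ × log₂(N₀/N) = 51.67 days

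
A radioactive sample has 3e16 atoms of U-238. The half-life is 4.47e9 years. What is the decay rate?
A = λN = 4.652e6 decays/year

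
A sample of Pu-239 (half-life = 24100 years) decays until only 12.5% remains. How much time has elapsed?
t = t½ × log₂(N₀/N) = 72300 years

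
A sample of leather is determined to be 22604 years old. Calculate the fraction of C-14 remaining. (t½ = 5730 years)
N/N₀ = (1/2)^(t/t½) = 0.06494 = 6.49%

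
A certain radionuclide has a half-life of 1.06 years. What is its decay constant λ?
λ = ln(2)/t½ = 0.6539 year⁻¹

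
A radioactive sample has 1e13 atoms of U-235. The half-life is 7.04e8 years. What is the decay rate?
A = λN = 9846 decays/year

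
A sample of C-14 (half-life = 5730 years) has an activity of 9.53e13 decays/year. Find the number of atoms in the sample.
N = A/λ = 7.878e17 atoms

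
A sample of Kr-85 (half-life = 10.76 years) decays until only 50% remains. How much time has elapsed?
t = t½ × log₂(N₀/N) = 10.76 years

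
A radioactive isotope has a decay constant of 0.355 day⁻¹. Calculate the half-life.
t½ = ln(2)/λ = 1.953 days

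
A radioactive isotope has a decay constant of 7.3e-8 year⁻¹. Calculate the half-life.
t½ = ln(2)/λ = 9.495e6 years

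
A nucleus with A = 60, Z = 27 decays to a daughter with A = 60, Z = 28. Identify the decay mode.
ΔA = 0, ΔZ = +1 ⇒ beta-minus decay (β⁻)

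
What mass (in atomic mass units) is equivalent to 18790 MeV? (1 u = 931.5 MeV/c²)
m = E/c² = 20.17 u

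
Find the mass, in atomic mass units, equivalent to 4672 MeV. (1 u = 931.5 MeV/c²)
m = E/c² = 5.016 u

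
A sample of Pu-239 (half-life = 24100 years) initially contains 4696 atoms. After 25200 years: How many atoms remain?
N = N₀(1/2)^(t/t½) = 2275 atoms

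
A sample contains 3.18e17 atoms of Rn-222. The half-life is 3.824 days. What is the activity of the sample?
A = λN = 5.764e16 decays/day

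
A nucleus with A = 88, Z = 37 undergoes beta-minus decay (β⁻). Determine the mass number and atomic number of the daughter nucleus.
Daughter: A = 88, Z = 38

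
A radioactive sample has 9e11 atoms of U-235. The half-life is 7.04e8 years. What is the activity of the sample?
A = λN = 886.1 decays/year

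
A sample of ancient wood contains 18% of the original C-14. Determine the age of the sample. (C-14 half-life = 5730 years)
Age = t½ × log₂(1/ratio) = 14180 years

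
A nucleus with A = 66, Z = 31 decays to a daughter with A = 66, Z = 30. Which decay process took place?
ΔA = 0, ΔZ = -1 ⇒ beta-plus decay (β⁺) or electron capture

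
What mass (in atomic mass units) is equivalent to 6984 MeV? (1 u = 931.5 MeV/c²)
m = E/c² = 7.498 u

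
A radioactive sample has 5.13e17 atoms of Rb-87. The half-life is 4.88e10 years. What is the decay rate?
A = λN = 7.287e6 decays/year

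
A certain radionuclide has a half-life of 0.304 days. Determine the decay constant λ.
λ = ln(2)/t½ = 2.28 day⁻¹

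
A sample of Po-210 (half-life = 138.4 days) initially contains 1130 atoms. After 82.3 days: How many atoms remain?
N = N₀(1/2)^(t/t½) = 748.3 atoms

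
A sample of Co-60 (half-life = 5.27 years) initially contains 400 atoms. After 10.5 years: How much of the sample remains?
N = N₀(1/2)^(t/t½) = 100.5 atoms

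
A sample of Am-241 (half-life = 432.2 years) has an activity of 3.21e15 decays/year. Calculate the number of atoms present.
N = A/λ = 2.002e18 atoms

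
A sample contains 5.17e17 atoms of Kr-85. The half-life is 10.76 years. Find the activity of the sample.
A = λN = 3.33e16 decays/year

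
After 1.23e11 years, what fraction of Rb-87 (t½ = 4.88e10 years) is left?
N/N₀ = (1/2)^(t/t½) = 0.1743 = 17.4%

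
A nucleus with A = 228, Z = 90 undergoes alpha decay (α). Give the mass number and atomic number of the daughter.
Daughter: A = 224, Z = 88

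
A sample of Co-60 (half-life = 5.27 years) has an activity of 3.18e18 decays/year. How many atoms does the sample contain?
N = A/λ = 2.418e19 atoms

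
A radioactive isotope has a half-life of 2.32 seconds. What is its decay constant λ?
λ = ln(2)/t½ = 0.2988 second⁻¹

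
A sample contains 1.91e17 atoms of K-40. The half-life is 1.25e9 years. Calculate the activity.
A = λN = 1.059e8 decays/year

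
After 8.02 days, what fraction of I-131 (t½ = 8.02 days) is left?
N/N₀ = (1/2)^(t/t½) = 0.5 = 50%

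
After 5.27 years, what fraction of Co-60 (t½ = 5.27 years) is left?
N/N₀ = (1/2)^(t/t½) = 0.5 = 50%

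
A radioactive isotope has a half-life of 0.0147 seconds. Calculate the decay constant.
λ = ln(2)/t½ = 47.15 second⁻¹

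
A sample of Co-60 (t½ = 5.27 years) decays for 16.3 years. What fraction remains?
N/N₀ = (1/2)^(t/t½) = 0.1172 = 11.7%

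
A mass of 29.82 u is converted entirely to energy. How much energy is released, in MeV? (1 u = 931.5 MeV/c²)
E = mc² = 27780 MeV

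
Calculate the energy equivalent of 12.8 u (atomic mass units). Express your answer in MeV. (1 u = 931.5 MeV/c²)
E = mc² = 11920 MeV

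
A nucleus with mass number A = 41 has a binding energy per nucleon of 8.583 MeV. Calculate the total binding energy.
B.E. = 8.583 × 41 = 351.9 MeV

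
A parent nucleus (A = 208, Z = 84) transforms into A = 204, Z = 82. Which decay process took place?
ΔA = -4, ΔZ = -2 ⇒ alpha decay (α)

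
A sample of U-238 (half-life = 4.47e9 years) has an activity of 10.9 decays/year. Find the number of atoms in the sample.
N = A/λ = 7.029e10 atoms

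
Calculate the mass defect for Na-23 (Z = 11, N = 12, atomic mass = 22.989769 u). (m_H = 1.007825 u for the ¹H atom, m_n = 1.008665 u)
Δm = Z·m_H + N·m_n − M = 0.2003 u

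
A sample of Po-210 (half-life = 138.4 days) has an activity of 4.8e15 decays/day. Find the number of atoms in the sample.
N = A/λ = 9.584e17 atoms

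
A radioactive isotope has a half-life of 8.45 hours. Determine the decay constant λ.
λ = ln(2)/t½ = 0.08203 hour⁻¹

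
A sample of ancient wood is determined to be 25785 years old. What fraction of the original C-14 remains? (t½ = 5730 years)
N/N₀ = (1/2)^(t/t½) = 0.04419 = 4.42%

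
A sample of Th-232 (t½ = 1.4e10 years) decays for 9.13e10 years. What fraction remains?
N/N₀ = (1/2)^(t/t½) = 0.01089 = 1.09%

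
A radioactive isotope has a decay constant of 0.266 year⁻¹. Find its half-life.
t½ = ln(2)/λ = 2.606 years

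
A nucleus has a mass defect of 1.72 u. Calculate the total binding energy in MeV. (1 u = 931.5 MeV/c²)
B.E. = Δm × 931.5 = 1602 MeV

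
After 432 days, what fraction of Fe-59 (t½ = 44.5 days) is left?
N/N₀ = (1/2)^(t/t½) = 0.001196 = 0.12%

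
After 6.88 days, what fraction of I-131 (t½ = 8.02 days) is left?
N/N₀ = (1/2)^(t/t½) = 0.5518 = 55.2%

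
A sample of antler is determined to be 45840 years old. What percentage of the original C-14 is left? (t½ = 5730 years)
N/N₀ = (1/2)^(t/t½) = 0.003906 = 0.391%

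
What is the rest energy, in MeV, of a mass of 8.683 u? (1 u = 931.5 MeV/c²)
E = mc² = 8088 MeV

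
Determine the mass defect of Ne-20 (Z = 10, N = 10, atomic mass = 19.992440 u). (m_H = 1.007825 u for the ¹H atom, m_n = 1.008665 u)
Δm = Z·m_H + N·m_n − M = 0.1725 u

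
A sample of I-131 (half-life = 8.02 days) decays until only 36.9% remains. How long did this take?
t = t½ × log₂(N₀/N) = 11.54 days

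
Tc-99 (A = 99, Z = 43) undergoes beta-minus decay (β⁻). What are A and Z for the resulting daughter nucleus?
Daughter: A = 99, Z = 44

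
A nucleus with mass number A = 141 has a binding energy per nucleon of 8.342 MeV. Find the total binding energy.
B.E. = 8.342 × 141 = 1176 MeV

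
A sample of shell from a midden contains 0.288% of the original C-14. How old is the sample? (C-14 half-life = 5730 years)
Age = t½ × log₂(1/ratio) = 48360 years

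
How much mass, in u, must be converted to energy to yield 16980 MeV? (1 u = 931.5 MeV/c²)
m = E/c² = 18.23 u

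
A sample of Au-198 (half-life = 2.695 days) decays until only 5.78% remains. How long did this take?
t = t½ × log₂(N₀/N) = 11.08 days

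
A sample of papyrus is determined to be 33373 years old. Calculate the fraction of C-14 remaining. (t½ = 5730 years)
N/N₀ = (1/2)^(t/t½) = 0.01765 = 1.76%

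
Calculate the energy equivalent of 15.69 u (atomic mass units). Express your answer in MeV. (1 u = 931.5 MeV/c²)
E = mc² = 14620 MeV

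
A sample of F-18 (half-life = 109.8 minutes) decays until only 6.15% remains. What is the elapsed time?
t = t½ × log₂(N₀/N) = 441.8 minutes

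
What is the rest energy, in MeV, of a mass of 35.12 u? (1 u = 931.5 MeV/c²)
E = mc² = 32710 MeV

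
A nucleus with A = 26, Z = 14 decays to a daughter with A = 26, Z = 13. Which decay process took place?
ΔA = 0, ΔZ = -1 ⇒ beta-plus decay (β⁺) or electron capture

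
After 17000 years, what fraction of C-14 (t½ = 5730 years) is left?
N/N₀ = (1/2)^(t/t½) = 0.1279 = 12.8%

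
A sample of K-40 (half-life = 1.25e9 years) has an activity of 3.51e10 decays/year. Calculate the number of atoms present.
N = A/λ = 6.33e19 atoms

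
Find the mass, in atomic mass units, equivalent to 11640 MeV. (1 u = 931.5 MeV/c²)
m = E/c² = 12.5 u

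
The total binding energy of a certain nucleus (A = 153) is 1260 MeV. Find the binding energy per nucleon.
B.E./A = 1260/153 = 8.235 MeV/nucleon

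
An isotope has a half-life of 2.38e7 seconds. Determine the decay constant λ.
λ = ln(2)/t½ = 2.912e-8 second⁻¹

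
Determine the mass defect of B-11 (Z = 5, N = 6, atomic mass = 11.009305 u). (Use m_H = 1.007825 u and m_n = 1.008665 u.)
Δm = Z·m_H + N·m_n − M = 0.08181 u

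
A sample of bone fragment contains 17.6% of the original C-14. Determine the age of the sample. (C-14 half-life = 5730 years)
Age = t½ × log₂(1/ratio) = 14360 years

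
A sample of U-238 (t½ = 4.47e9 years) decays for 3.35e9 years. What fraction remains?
N/N₀ = (1/2)^(t/t½) = 0.5948 = 59.5%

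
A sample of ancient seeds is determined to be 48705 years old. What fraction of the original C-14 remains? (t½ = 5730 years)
N/N₀ = (1/2)^(t/t½) = 0.002762 = 0.276%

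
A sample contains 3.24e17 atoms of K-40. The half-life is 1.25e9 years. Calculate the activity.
A = λN = 1.797e8 decays/year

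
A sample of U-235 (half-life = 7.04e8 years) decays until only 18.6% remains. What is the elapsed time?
t = t½ × log₂(N₀/N) = 1.708e9 years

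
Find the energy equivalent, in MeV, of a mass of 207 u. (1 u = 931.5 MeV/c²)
E = mc² = 1.928e5 MeV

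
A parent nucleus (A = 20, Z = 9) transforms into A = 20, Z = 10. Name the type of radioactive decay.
ΔA = 0, ΔZ = +1 ⇒ beta-minus decay (β⁻)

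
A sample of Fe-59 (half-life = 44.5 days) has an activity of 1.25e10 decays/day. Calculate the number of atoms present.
N = A/λ = 8.025e11 atoms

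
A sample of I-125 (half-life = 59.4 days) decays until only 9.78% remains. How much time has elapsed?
t = t½ × log₂(N₀/N) = 199.2 days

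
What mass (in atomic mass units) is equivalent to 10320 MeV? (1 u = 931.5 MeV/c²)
m = E/c² = 11.08 u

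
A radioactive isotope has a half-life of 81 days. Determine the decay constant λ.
λ = ln(2)/t½ = 0.008557 day⁻¹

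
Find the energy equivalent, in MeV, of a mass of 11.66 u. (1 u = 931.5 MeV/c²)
E = mc² = 10860 MeV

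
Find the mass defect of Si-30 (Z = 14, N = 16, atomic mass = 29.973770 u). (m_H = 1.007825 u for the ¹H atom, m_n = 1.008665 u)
Δm = Z·m_H + N·m_n − M = 0.2744 u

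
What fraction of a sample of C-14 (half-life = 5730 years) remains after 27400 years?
N/N₀ = (1/2)^(t/t½) = 0.03635 = 3.64%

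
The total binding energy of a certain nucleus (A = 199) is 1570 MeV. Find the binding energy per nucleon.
B.E./A = 1570/199 = 7.889 MeV/nucleon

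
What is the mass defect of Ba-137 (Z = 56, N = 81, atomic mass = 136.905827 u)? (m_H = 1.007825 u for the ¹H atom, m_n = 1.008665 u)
Δm = Z·m_H + N·m_n − M = 1.234 u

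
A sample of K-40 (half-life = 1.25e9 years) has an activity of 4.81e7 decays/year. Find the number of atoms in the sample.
N = A/λ = 8.674e16 atoms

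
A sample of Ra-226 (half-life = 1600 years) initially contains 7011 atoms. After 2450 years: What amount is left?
N = N₀(1/2)^(t/t½) = 2426 atoms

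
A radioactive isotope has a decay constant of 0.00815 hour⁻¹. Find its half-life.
t½ = ln(2)/λ = 85.05 hours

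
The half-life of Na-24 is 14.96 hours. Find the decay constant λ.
λ = ln(2)/t½ = 0.04633 hour⁻¹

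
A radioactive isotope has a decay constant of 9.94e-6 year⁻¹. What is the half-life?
t½ = ln(2)/λ = 69730 years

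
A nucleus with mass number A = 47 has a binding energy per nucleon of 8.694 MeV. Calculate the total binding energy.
B.E. = 8.694 × 47 = 408.6 MeV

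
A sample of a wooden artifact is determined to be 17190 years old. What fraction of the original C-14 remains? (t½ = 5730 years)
N/N₀ = (1/2)^(t/t½) = 0.125 = 12.5%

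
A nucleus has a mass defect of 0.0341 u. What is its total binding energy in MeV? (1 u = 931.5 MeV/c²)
B.E. = Δm × 931.5 = 31.76 MeV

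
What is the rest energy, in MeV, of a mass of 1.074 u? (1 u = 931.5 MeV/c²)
E = mc² = 1000 MeV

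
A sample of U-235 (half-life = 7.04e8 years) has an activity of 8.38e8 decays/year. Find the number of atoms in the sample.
N = A/λ = 8.511e17 atoms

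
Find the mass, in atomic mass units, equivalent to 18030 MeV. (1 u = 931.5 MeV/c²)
m = E/c² = 19.36 u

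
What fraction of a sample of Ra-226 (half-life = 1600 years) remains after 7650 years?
N/N₀ = (1/2)^(t/t½) = 0.03637 = 3.64%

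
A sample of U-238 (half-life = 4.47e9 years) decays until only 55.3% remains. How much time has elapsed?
t = t½ × log₂(N₀/N) = 3.82e9 years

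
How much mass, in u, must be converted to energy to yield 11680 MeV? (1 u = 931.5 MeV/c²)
m = E/c² = 12.54 u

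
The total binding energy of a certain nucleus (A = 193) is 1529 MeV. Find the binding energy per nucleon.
B.E./A = 1529/193 = 7.922 MeV/nucleon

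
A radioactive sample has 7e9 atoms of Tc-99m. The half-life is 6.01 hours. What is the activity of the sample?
A = λN = 8.073e8 decays/hour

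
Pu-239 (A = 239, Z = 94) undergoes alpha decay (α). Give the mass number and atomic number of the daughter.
Daughter: A = 235, Z = 92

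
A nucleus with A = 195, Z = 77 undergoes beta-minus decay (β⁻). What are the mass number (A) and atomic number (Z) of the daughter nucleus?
Daughter: A = 195, Z = 78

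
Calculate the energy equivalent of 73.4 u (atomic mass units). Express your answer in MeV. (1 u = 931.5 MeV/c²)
E = mc² = 68370 MeV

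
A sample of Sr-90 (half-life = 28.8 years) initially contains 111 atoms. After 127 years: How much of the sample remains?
N = N₀(1/2)^(t/t½) = 5.222 atoms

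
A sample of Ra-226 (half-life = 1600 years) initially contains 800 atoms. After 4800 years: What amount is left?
N = N₀(1/2)^(t/t½) = 100 atoms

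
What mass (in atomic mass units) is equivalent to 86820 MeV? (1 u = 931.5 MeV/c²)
m = E/c² = 93.2 u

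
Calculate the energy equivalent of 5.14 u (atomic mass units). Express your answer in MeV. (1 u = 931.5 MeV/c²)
E = mc² = 4788 MeV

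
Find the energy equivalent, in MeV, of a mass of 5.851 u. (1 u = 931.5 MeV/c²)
E = mc² = 5450 MeV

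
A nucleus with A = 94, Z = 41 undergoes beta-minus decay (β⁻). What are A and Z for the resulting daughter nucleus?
Daughter: A = 94, Z = 42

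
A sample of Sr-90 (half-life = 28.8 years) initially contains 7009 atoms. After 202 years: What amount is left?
N = N₀(1/2)^(t/t½) = 54.23 atoms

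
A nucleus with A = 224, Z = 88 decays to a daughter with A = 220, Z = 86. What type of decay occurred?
ΔA = -4, ΔZ = -2 ⇒ alpha decay (α)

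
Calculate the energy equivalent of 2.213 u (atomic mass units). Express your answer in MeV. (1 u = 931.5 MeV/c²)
E = mc² = 2061 MeV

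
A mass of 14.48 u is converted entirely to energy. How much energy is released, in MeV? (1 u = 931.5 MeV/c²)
E = mc² = 13490 MeV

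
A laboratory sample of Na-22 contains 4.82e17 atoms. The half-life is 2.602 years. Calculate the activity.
A = λN = 1.284e17 decays/year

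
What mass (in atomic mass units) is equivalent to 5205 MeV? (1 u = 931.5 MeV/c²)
m = E/c² = 5.588 u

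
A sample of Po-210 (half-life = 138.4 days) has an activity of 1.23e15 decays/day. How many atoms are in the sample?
N = A/λ = 2.456e17 atoms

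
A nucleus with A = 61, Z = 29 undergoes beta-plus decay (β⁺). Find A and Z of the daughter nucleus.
Daughter: A = 61, Z = 28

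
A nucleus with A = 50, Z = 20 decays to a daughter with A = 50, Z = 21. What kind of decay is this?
ΔA = 0, ΔZ = +1 ⇒ beta-minus decay (β⁻)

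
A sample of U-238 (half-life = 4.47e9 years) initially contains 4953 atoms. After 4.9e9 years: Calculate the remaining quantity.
N = N₀(1/2)^(t/t½) = 2317 atoms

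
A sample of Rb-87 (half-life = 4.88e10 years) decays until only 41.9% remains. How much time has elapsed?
t = t½ × log₂(N₀/N) = 6.124e10 years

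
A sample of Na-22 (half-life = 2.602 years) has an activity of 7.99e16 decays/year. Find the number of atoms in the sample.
N = A/λ = 2.999e17 atoms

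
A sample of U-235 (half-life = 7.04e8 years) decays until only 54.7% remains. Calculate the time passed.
t = t½ × log₂(N₀/N) = 6.128e8 years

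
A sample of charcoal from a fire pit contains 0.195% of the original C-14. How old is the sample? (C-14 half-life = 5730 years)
Age = t½ × log₂(1/ratio) = 51580 years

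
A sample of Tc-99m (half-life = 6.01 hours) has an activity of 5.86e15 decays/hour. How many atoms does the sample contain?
N = A/λ = 5.081e16 atoms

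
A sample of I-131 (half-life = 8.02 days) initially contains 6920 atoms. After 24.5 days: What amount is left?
N = N₀(1/2)^(t/t½) = 832.7 atoms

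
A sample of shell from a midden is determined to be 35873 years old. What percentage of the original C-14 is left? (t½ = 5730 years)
N/N₀ = (1/2)^(t/t½) = 0.01304 = 1.3%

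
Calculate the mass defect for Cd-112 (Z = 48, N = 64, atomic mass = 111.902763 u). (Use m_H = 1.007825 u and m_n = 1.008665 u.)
Δm = Z·m_H + N·m_n − M = 1.027 u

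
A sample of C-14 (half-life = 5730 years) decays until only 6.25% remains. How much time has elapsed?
t = t½ × log₂(N₀/N) = 22920 years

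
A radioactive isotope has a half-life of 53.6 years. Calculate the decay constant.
λ = ln(2)/t½ = 0.01293 year⁻¹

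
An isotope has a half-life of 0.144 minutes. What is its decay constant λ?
λ = ln(2)/t½ = 4.814 minute⁻¹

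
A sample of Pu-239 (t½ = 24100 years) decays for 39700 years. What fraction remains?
N/N₀ = (1/2)^(t/t½) = 0.3192 = 31.9%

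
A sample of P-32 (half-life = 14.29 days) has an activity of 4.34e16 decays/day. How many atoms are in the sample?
N = A/λ = 8.947e17 atoms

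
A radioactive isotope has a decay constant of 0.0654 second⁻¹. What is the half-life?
t½ = ln(2)/λ = 10.6 seconds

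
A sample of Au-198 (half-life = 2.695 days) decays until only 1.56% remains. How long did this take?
t = t½ × log₂(N₀/N) = 16.18 days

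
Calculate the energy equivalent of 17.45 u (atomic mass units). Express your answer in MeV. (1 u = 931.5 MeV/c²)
E = mc² = 16250 MeV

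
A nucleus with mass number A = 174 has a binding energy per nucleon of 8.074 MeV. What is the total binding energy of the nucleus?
B.E. = 8.074 × 174 = 1405 MeV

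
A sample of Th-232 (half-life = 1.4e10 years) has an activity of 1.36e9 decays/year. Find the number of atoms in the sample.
N = A/λ = 2.747e19 atoms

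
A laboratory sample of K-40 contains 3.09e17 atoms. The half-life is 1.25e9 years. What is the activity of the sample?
A = λN = 1.713e8 decays/year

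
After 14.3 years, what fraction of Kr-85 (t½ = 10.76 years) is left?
N/N₀ = (1/2)^(t/t½) = 0.398 = 39.8%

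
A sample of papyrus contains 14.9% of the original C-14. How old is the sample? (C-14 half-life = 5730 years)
Age = t½ × log₂(1/ratio) = 15740 years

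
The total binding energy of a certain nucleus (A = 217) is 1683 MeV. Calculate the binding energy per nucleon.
B.E./A = 1683/217 = 7.756 MeV/nucleon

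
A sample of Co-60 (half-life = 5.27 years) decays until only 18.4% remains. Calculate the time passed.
t = t½ × log₂(N₀/N) = 12.87 years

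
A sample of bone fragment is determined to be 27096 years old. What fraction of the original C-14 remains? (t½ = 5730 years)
N/N₀ = (1/2)^(t/t½) = 0.03771 = 3.77%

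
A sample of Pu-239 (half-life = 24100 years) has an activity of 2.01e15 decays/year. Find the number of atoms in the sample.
N = A/λ = 6.989e19 atoms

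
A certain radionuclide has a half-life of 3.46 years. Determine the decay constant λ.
λ = ln(2)/t½ = 0.2003 year⁻¹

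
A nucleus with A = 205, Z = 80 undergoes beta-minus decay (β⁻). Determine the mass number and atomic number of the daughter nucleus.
Daughter: A = 205, Z = 81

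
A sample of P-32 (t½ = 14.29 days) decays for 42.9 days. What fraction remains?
N/N₀ = (1/2)^(t/t½) = 0.1248 = 12.5%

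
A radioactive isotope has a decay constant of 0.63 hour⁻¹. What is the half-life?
t½ = ln(2)/λ = 1.1 hours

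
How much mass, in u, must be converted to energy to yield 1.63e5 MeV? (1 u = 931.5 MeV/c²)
m = E/c² = 175 u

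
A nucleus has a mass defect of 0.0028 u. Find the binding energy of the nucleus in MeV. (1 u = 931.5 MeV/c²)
B.E. = Δm × 931.5 = 2.608 MeV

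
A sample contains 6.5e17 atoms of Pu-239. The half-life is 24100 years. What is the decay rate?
A = λN = 1.869e13 decays/year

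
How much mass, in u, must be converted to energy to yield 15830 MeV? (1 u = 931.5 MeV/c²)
m = E/c² = 16.99 u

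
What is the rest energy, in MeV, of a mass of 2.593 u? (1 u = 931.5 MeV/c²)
E = mc² = 2415 MeV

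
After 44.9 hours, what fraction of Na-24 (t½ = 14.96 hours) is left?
N/N₀ = (1/2)^(t/t½) = 0.1249 = 12.5%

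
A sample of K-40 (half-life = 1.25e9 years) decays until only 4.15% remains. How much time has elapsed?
t = t½ × log₂(N₀/N) = 5.738e9 years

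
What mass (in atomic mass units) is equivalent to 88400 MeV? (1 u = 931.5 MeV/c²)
m = E/c² = 94.9 u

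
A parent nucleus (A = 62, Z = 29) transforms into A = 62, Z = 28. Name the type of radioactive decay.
ΔA = 0, ΔZ = -1 ⇒ beta-plus decay (β⁺) or electron capture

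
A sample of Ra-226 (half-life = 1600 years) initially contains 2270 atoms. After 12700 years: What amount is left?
N = N₀(1/2)^(t/t½) = 9.26 atoms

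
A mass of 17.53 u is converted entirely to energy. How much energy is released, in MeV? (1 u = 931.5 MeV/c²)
E = mc² = 16330 MeV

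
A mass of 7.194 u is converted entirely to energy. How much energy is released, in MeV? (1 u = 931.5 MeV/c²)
E = mc² = 6701 MeV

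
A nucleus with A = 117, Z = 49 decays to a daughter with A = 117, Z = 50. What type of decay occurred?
ΔA = 0, ΔZ = +1 ⇒ beta-minus decay (β⁻)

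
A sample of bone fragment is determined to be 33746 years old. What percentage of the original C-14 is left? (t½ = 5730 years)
N/N₀ = (1/2)^(t/t½) = 0.01687 = 1.69%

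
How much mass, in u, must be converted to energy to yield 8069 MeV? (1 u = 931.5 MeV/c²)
m = E/c² = 8.662 u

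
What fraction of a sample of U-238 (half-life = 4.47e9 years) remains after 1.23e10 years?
N/N₀ = (1/2)^(t/t½) = 0.1485 = 14.8%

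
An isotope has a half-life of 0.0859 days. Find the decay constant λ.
λ = ln(2)/t½ = 8.069 day⁻¹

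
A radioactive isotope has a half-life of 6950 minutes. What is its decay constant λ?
λ = ln(2)/t½ = 9.973e-5 minute⁻¹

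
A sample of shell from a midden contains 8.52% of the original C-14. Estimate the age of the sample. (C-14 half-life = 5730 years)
Age = t½ × log₂(1/ratio) = 20360 years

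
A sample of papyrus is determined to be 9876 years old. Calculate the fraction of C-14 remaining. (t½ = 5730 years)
N/N₀ = (1/2)^(t/t½) = 0.3028 = 30.3%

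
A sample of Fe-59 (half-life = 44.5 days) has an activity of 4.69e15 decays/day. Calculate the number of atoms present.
N = A/λ = 3.011e17 atoms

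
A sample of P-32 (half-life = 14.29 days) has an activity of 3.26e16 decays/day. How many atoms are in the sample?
N = A/λ = 6.721e17 atoms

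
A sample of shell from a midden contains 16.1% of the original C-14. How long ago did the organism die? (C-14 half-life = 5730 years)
Age = t½ × log₂(1/ratio) = 15100 years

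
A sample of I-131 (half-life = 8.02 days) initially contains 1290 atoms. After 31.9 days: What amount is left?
N = N₀(1/2)^(t/t½) = 81.89 atoms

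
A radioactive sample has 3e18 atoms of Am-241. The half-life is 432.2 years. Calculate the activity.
A = λN = 4.811e15 decays/year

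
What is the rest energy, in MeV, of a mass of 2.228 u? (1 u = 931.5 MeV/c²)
E = mc² = 2075 MeV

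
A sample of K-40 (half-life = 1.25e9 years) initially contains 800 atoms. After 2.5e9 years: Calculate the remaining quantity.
N = N₀(1/2)^(t/t½) = 200 atoms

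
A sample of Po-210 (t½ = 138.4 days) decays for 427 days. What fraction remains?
N/N₀ = (1/2)^(t/t½) = 0.1178 = 11.8%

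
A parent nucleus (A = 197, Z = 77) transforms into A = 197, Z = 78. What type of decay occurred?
ΔA = 0, ΔZ = +1 ⇒ beta-minus decay (β⁻)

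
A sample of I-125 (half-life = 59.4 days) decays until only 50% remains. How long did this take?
t = t½ × log₂(N₀/N) = 59.4 days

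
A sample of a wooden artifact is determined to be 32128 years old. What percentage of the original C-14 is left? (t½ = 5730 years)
N/N₀ = (1/2)^(t/t½) = 0.02052 = 2.05%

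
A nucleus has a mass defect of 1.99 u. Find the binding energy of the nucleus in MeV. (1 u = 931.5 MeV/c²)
B.E. = Δm × 931.5 = 1854 MeV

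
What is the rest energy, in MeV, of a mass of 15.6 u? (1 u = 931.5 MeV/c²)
E = mc² = 14530 MeV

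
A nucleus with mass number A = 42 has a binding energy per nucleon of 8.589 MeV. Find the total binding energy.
B.E. = 8.589 × 42 = 360.7 MeV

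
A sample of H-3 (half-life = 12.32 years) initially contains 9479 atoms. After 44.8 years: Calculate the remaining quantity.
N = N₀(1/2)^(t/t½) = 762.3 atoms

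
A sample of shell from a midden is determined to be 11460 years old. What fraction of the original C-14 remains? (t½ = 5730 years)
N/N₀ = (1/2)^(t/t½) = 0.25 = 25%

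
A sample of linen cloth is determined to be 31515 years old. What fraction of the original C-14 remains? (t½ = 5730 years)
N/N₀ = (1/2)^(t/t½) = 0.0221 = 2.21%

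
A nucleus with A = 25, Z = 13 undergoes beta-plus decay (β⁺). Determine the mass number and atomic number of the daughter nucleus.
Daughter: A = 25, Z = 12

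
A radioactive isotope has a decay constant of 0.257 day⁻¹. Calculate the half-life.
t½ = ln(2)/λ = 2.697 days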